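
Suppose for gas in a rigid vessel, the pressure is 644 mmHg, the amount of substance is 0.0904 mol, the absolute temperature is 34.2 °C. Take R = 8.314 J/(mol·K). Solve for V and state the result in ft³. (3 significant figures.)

0.0950 ft³

From the ideal-gas law: V = nRT/P.
P = 644 mmHg = 85859 Pa; n = 0.0904 mol; T = 34.2 °C = 307.3 K; R = 8.314 J/(mol·K).
V = 0.002690 m³
0.002690 m³ × (1 ft³ / 0.02832 m³) = 0.09501 ft³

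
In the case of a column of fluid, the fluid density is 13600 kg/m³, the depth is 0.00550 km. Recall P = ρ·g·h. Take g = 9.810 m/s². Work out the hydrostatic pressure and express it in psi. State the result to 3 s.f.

106 psi

Directly: P = ρgh.
ρ = 13600 kg/m³; h = 0.00550 km = 5.500 m; g = 9.810 m/s².
P = 7.338×10^5 Pa
7.338×10^5 Pa × (1 psi / 6895 Pa) = 106.4 psi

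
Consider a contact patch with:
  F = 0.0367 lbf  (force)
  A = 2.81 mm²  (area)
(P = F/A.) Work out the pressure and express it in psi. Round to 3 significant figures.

8.43 psi

Directly: P = F/A.
F = 0.0367 lbf = 0.1632 N; A = 2.81 mm² = 2.810×10^-6 m².
P = 58096 Pa  (the unit combination reduces to kg/(m·s²) = Pa)
58096 Pa × (1 psi / 6895 Pa) = 8.426 psi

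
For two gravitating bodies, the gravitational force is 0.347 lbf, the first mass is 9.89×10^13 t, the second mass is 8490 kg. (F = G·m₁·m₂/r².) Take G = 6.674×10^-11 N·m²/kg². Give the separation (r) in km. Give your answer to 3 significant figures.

191 km

From Newton's law of gravitation: r = √(G·m₁m₂/F).
F = 0.347 lbf = 1.544 N; m₁ = 9.89×10^13 t = 9.890×10^16 kg; m₂ = 8490 kg; G = 6.674×10^-11 N·m²/kg².
r = 1.905×10^5 m
1.905×10^5 m × (1 km / 1000 m) = 190.5 km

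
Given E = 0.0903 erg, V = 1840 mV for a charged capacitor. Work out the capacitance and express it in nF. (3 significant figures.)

Solving E = ½C·V² for C: C = 2E/V².
E = 0.0903 erg = 9.030×10^-9 J; V = 1840 mV = 1.840 V.
C = 5.334×10^-9 F
5.334×10^-9 F × (1 nF / 1.000×10^-9 F) = 5.334 nF

5.33 nF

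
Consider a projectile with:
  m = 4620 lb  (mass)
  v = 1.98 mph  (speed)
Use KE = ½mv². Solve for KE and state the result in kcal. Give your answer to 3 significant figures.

Directly: KE = ½mv².
m = 4620 lb = 2096 kg; v = 1.98 mph = 0.8851 m/s.
KE = 820.9 J  (the unit combination reduces to kg·m²/s² = J)
820.9 J × (1 kcal / 4184 J) = 0.1962 kcal

0.196 kcal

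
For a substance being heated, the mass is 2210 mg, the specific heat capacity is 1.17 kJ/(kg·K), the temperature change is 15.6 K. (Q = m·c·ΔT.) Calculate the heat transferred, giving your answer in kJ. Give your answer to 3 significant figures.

0.0403 kJ

Q is given directly by: Q = mcΔT.
m = 2210 mg = 0.002210 kg; c = 1.17 kJ/(kg·K) = 1170 J/(kg·K); ΔT = 15.6 K.
Q = 40.34 J
40.34 J × (1 kJ / 1000 J) = 0.04034 kJ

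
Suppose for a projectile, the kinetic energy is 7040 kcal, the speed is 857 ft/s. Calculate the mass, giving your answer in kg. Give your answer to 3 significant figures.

Rearranging KE = ½mv² for m: m = 2·KE/v².
KE = 7040 kcal = 2.946×10^7 J; v = 857 ft/s = 261.2 m/s.
m = 863.4 kg

863 kg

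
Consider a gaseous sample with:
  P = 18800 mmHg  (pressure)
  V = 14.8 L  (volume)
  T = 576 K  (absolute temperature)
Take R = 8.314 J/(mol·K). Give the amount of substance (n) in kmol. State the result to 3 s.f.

0.00775 kmol

Solving PV = nRT for n: n = PV/(RT).
P = 18800 mmHg = 2.506×10^6 Pa; V = 14.8 L = 0.01480 m³; T = 576 K; R = 8.314 J/(mol·K).
n = 7.746 mol
7.746 mol × (1 kmol / 1000 mol) = 0.007746 kmol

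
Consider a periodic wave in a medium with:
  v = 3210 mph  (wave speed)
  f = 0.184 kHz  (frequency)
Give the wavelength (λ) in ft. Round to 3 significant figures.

Solving v = f·λ for λ: λ = v/f.
v = 3210 mph = 1435 m/s; f = 0.184 kHz = 184.0 Hz.
λ = 7.799 m
7.799 m × (1 ft / 0.3048 m) = 25.59 ft

25.6 ft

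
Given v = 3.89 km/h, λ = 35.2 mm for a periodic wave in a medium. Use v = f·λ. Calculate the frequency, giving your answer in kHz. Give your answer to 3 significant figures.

0.0307 kHz

Rearranging: f = v/λ.
v = 3.89 km/h = 1.081 m/s; λ = 35.2 mm = 0.03520 m.
f = 30.70 Hz
30.70 Hz × (1 kHz / 1000 Hz) = 0.03070 kHz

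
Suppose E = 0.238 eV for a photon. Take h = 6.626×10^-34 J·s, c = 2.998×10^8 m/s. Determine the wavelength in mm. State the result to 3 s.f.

Solving E = h·c/λ for λ: λ = hc/E.
E = 0.238 eV = 3.813×10^-20 J; h = 6.626×10^-34 J·s; c = 2.998×10^8 m/s.
λ = 5.209×10^-6 m
5.209×10^-6 m × (1 mm / 0.001000 m) = 0.005209 mm

0.00521 mm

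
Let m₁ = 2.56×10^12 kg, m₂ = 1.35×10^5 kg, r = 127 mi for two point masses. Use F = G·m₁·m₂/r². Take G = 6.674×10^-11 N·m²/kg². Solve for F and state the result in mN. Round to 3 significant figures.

F is given directly by: F = Gm₁m₂/r².
m₁ = 2.56×10^12 kg; m₂ = 1.35×10^5 kg; r = 127 mi = 2.044×10^5 m; G = 6.674×10^-11 N·m²/kg².
F = 5.521×10^-4 N
5.521×10^-4 N × (1 mN / 0.001000 N) = 0.5521 mN

0.552 mN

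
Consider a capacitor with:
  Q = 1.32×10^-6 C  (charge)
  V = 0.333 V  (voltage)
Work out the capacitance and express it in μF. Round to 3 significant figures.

3.96 μF

C is given directly by: C = Q/V.
Q = 1.32×10^-6 C; V = 0.333 V.
C = 3.964×10^-6 F
3.964×10^-6 F × (1 μF / 1.000×10^-6 F) = 3.964 μF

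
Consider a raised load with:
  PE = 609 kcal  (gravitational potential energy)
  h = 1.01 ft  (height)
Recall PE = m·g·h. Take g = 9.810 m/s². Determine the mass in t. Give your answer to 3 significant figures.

844 t

Solving PE = m·g·h for m: m = PE/(g·h).
PE = 609 kcal = 2.548×10^6 J; h = 1.01 ft = 0.3078 m; g = 9.810 m/s².
m = 8.437×10^5 kg
8.437×10^5 kg × (1 t / 1000 kg) = 843.7 t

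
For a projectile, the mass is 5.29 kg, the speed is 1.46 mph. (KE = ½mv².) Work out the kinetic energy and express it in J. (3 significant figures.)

1.13 J

Directly: KE = ½mv².
m = 5.29 kg; v = 1.46 mph = 0.6527 m/s.
KE = 1.127 J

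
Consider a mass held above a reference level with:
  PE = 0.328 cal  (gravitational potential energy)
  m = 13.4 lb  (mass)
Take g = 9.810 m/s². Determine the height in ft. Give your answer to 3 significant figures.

0.0755 ft

Rearranging: h = PE/(m·g).
PE = 0.328 cal = 1.372 J; m = 13.4 lb = 6.078 kg; g = 9.810 m/s².
h = 0.02302 m
0.02302 m × (1 ft / 0.3048 m) = 0.07551 ft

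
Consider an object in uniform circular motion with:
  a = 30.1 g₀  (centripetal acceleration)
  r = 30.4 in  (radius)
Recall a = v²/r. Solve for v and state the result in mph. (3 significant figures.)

33.8 mph

Solving a = v²/r for v: v = √(a·r).
a = 30.1 g₀ = 295.2 m/s²; r = 30.4 in = 0.7722 m.
v = 15.10 m/s
15.10 m/s × (1 mph / 0.4470 m/s) = 33.77 mph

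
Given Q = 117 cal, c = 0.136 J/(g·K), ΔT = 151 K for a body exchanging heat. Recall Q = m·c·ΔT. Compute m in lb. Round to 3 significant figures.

0.0526 lb

Solving Q = m·c·ΔT for m: m = Q/(c·ΔT).
Q = 117 cal = 489.5 J; c = 0.136 J/(g·K) = 136.0 J/(kg·K); ΔT = 151 K.
m = 0.02384 kg
0.02384 kg × (1 lb / 0.4536 kg) = 0.05255 lb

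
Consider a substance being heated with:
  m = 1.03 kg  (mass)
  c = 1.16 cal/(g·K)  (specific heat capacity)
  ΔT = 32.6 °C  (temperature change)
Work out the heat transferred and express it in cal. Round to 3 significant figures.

Q is given directly by: Q = mcΔT.
m = 1.03 kg; c = 1.16 cal/(g·K) = 4853 J/(kg·K); ΔT = 32.6 °C = 32.60 K.
Q = 1.630×10^5 J
1.630×10^5 J × (1 cal / 4.184 J) = 38950 cal

39000 cal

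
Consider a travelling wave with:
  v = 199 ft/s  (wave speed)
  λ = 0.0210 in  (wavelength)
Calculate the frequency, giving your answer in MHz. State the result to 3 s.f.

Rearranging v = f·λ for f: f = v/λ.
v = 199 ft/s = 60.66 m/s; λ = 0.0210 in = 5.334×10^-4 m.
f = 1.137×10^5 Hz
1.137×10^5 Hz × (1 MHz / 1.000×10^6 Hz) = 0.1137 MHz

0.114 MHz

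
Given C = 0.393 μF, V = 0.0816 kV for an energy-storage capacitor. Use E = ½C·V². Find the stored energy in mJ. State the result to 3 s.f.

1.31 mJ

Directly: E = ½CV².
C = 0.393 μF = 3.930×10^-7 F; V = 0.0816 kV = 81.60 V.
E = 0.001308 J
0.001308 J × (1 mJ / 0.001000 J) = 1.308 mJ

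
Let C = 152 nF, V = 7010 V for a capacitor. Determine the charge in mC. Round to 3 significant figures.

Rearranging C = Q/V for Q: Q = CV.
C = 152 nF = 1.520×10^-7 F; V = 7010 V.
Q = 0.001066 C
0.001066 C × (1 mC / 0.001000 C) = 1.066 mC

1.07 mC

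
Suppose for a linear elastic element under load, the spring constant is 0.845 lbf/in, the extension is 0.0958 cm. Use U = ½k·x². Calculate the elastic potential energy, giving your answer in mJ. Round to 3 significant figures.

U is given directly by: U = ½kx².
k = 0.845 lbf/in = 148.0 N/m; x = 0.0958 cm = 9.580×10^-4 m.
U = 6.791×10^-5 J
6.791×10^-5 J × (1 mJ / 0.001000 J) = 0.06791 mJ

0.0679 mJ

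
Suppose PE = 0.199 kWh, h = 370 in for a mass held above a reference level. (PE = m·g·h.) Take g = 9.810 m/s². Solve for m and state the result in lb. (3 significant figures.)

Solving PE = m·g·h for m: m = PE/(g·h).
PE = 0.199 kWh = 7.164×10^5 J; h = 370 in = 9.398 m; g = 9.810 m/s².
m = 7771 kg
7771 kg × (1 lb / 0.4536 kg) = 17131 lb

17100 lb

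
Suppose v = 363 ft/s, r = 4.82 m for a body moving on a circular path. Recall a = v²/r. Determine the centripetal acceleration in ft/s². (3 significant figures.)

8330 ft/s²

Directly: a = v²/r.
v = 363 ft/s = 110.6 m/s; r = 4.82 m.
a = 2540 m/s²
2540 m/s² × (1 ft/s² / 0.3048 m/s²) = 8333 ft/s²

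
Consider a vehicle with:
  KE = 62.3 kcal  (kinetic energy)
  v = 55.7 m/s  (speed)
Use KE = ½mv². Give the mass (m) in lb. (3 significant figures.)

370 lb

Rearranging: m = 2·KE/v².
KE = 62.3 kcal = 2.607×10^5 J; v = 55.7 m/s.
m = 168.0 kg
168.0 kg × (1 lb / 0.4536 kg) = 370.5 lb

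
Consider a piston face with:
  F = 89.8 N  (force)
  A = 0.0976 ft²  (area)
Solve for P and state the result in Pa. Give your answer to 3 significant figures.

Directly: P = F/A.
F = 89.8 N; A = 0.0976 ft² = 0.009067 m².
P = 9904 Pa

9900 Pa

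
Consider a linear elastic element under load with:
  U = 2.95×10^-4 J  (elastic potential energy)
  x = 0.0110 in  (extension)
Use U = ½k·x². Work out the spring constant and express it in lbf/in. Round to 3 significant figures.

43.2 lbf/in

Rearranging: k = 2U/x².
U = 2.95×10^-4 J; x = 0.0110 in = 2.794×10^-4 m.
k = 7558 N/m
7558 N/m × (1 lbf/in / 175.1 N/m) = 43.16 lbf/in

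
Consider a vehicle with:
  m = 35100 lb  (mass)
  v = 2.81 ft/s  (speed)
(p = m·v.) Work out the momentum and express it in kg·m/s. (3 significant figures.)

Directly: p = mv.
m = 35100 lb = 15921 kg; v = 2.81 ft/s = 0.8565 m/s.
p = 13636 kg·m/s

13600 kg·m/s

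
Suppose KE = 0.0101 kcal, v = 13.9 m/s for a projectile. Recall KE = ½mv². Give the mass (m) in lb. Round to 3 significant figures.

Rearranging KE = ½mv² for m: m = 2·KE/v².
KE = 0.0101 kcal = 42.26 J; v = 13.9 m/s.
m = 0.4374 kg
0.4374 kg × (1 lb / 0.4536 kg) = 0.9644 lb

0.964 lb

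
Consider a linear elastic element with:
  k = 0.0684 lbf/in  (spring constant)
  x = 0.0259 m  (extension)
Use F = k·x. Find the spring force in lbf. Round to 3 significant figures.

From Hooke's law: F = kx.
k = 0.0684 lbf/in = 11.98 N/m; x = 0.0259 m.
F = 0.3102 N  (the unit combination reduces to kg·m/s² = N)
0.3102 N × (1 lbf / 4.448 N) = 0.06975 lbf

0.0697 lbf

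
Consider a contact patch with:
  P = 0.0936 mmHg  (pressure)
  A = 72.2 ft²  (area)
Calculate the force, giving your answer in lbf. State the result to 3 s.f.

18.8 lbf

Rearranging P = F/A for F: F = P·A.
P = 0.0936 mmHg = 12.48 Pa; A = 72.2 ft² = 6.708 m².
F = 83.70 N
83.70 N × (1 lbf / 4.448 N) = 18.82 lbf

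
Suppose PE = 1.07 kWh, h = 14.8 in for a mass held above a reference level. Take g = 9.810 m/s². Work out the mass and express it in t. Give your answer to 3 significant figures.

Rearranging: m = PE/(g·h).
PE = 1.07 kWh = 3.852×10^6 J; h = 14.8 in = 0.3759 m; g = 9.810 m/s².
m = 1.045×10^6 kg
1.045×10^6 kg × (1 t / 1000 kg) = 1045 t

1040 t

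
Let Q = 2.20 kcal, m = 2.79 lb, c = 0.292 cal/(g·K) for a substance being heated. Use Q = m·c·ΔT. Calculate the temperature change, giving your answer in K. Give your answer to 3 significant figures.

5.95 K

Solving Q = m·c·ΔT for ΔT: ΔT = Q/(m·c).
Q = 2.20 kcal = 9205 J; m = 2.79 lb = 1.266 kg; c = 0.292 cal/(g·K) = 1222 J/(kg·K).
ΔT = 5.953 K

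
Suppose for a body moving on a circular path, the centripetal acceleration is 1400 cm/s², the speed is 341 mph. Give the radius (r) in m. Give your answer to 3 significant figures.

1660 m

Rearranging: r = v²/a.
a = 1400 cm/s² = 14.00 m/s²; v = 341 mph = 152.4 m/s.
r = 1660 m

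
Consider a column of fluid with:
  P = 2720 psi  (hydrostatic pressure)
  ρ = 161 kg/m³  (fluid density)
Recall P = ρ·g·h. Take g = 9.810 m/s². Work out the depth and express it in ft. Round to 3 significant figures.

Rearranging P = ρ·g·h for h: h = P/(ρ·g).
P = 2720 psi = 1.875×10^7 Pa; ρ = 161 kg/m³; g = 9.810 m/s².
h = 11874 m
11874 m × (1 ft / 0.3048 m) = 38956 ft

39000 ft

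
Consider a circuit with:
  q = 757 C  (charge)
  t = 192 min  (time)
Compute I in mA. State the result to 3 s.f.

65.7 mA

Rearranging q = I·t for I: I = q/t.
q = 757 C; t = 192 min = 11520 s.
I = 0.06571 A
0.06571 A × (1 mA / 0.001000 A) = 65.71 mA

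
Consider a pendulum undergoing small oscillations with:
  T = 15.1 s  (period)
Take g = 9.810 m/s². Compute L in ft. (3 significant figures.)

186 ft

Rearranging T = 2π√(L/g) for L: L = g·(T/2π)².
T = 15.1 s; g = 9.810 m/s².
L = 56.66 m
56.66 m × (1 ft / 0.3048 m) = 185.9 ft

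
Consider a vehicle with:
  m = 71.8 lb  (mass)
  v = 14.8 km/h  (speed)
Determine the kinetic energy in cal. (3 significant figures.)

65.8 cal

Directly: KE = ½mv².
m = 71.8 lb = 32.57 kg; v = 14.8 km/h = 4.111 m/s.
KE = 275.2 J  (the unit combination reduces to kg·m²/s² = J)
275.2 J × (1 cal / 4.184 J) = 65.78 cal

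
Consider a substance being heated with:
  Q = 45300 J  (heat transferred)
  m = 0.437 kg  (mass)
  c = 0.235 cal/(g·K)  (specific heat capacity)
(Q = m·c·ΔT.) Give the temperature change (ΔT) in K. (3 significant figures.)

105 K

Rearranging: ΔT = Q/(m·c).
Q = 45300 J; m = 0.437 kg; c = 0.235 cal/(g·K) = 983.2 J/(kg·K).
ΔT = 105.4 K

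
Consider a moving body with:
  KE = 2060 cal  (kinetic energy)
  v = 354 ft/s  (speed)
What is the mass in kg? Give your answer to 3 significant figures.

Rearranging: m = 2·KE/v².
KE = 2060 cal = 8619 J; v = 354 ft/s = 107.9 m/s.
m = 1.481 kg

1.48 kg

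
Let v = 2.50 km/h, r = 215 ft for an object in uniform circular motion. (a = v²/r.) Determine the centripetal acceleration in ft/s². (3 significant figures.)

Directly: a = v²/r.
v = 2.50 km/h = 0.6944 m/s; r = 215 ft = 65.53 m.
a = 0.007359 m/s²
0.007359 m/s² × (1 ft/s² / 0.3048 m/s²) = 0.02414 ft/s²

0.0241 ft/s²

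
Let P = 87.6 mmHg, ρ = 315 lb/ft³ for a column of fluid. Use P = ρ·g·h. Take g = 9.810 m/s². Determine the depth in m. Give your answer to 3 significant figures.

Rearranging P = ρ·g·h for h: h = P/(ρ·g).
P = 87.6 mmHg = 11679 Pa; ρ = 315 lb/ft³ = 5046 kg/m³; g = 9.810 m/s².
h = 0.2359 m

0.236 m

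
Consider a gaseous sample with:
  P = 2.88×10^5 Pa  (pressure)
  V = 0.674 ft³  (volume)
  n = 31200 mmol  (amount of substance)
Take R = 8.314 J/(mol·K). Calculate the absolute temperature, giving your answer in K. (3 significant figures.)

21.2 K

Rearranging PV = nRT for T: T = PV/(nR).
P = 2.88×10^5 Pa; V = 0.674 ft³ = 0.01909 m³; n = 31200 mmol = 31.20 mol; R = 8.314 J/(mol·K).
T = 21.19 K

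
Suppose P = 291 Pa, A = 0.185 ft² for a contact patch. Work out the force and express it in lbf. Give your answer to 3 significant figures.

1.12 lbf

Rearranging: F = P·A.
P = 291 Pa; A = 0.185 ft² = 0.01719 m².
F = 5.001 N  (the unit combination reduces to kg·m/s² = N)
5.001 N × (1 lbf / 4.448 N) = 1.124 lbf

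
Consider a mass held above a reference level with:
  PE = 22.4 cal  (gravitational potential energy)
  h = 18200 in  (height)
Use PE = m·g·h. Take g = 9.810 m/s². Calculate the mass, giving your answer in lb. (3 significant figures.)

0.0456 lb

Rearranging PE = m·g·h for m: m = PE/(g·h).
PE = 22.4 cal = 93.72 J; h = 18200 in = 462.3 m; g = 9.810 m/s².
m = 0.02067 kg
0.02067 kg × (1 lb / 0.4536 kg) = 0.04556 lb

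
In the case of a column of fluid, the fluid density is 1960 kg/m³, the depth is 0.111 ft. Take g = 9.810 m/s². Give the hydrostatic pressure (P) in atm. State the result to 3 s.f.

Directly: P = ρgh.
ρ = 1960 kg/m³; h = 0.111 ft = 0.03383 m; g = 9.810 m/s².
P = 650.5 Pa  (the unit combination reduces to kg/(m·s²) = Pa)
650.5 Pa × (1 atm / 1.013×10^5 Pa) = 0.006420 atm

0.00642 atm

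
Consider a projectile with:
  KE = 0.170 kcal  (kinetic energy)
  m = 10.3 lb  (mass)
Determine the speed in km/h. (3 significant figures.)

Solving KE = ½mv² for v: v = √(2·KE/m).
KE = 0.170 kcal = 711.3 J; m = 10.3 lb = 4.672 kg.
v = 17.45 m/s
17.45 m/s × (1 km/h / 0.2778 m/s) = 62.82 km/h

62.8 km/h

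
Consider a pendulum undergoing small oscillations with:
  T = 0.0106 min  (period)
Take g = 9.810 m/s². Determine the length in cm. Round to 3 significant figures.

10.1 cm

Solving T = 2π√(L/g) for L: L = g·(T/2π)².
T = 0.0106 min = 0.6360 s; g = 9.810 m/s².
L = 0.1005 m
0.1005 m × (1 cm / 0.01000 m) = 10.05 cm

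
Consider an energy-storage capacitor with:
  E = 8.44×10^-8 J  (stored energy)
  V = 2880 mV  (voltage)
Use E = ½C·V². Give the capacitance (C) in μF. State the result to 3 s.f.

0.0204 μF

Rearranging: C = 2E/V².
E = 8.44×10^-8 J; V = 2880 mV = 2.880 V.
C = 2.035×10^-8 F
2.035×10^-8 F × (1 μF / 1.000×10^-6 F) = 0.02035 μF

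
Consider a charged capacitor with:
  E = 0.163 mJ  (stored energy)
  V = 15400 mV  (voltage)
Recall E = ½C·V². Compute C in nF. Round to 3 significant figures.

1370 nF

Rearranging E = ½C·V² for C: C = 2E/V².
E = 0.163 mJ = 1.630×10^-4 J; V = 15400 mV = 15.40 V.
C = 1.375×10^-6 F
1.375×10^-6 F × (1 nF / 1.000×10^-9 F) = 1375 nF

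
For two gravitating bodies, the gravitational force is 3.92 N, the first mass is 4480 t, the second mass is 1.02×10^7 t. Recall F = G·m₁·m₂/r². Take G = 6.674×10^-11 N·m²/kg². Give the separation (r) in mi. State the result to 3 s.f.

From Newton's law of gravitation: r = √(G·m₁m₂/F).
F = 3.92 N; m₁ = 4480 t = 4.480×10^6 kg; m₂ = 1.02×10^7 t = 1.020×10^10 kg; G = 6.674×10^-11 N·m²/kg².
r = 882.0 m
882.0 m × (1 mi / 1609 m) = 0.5481 mi

0.548 mi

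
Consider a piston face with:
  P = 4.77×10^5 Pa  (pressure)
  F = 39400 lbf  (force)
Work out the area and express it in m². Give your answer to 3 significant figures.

Solving P = F/A for A: A = F/P.
P = 4.77×10^5 Pa; F = 39400 lbf = 1.753×10^5 N.
A = 0.3674 m²

0.367 m²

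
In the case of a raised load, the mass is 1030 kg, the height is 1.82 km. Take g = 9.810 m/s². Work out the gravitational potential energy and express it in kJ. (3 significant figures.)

PE is given directly by: PE = mgh.
m = 1030 kg; h = 1.82 km = 1820 m; g = 9.810 m/s².
PE = 1.839×10^7 J  (the unit combination reduces to kg·m²/s² = J)
1.839×10^7 J × (1 kJ / 1000 J) = 18390 kJ

18400 kJ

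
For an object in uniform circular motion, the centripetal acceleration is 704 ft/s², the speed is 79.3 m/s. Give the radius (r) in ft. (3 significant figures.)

96.1 ft

Rearranging: r = v²/a.
a = 704 ft/s² = 214.6 m/s²; v = 79.3 m/s.
r = 29.31 m
29.31 m × (1 ft / 0.3048 m) = 96.15 ft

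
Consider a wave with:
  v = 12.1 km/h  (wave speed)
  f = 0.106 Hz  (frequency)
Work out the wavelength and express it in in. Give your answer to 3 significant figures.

Rearranging v = f·λ for λ: λ = v/f.
v = 12.1 km/h = 3.361 m/s; f = 0.106 Hz.
λ = 31.71 m
31.71 m × (1 in / 0.02540 m) = 1248 in

1250 in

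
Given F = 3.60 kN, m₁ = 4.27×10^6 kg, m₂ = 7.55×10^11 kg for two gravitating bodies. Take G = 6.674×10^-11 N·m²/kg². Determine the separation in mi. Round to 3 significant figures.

0.152 mi

Rearranging F = G·m₁·m₂/r² for r: r = √(G·m₁m₂/F).
F = 3.60 kN = 3600 N; m₁ = 4.27×10^6 kg; m₂ = 7.55×10^11 kg; G = 6.674×10^-11 N·m²/kg².
r = 244.5 m
244.5 m × (1 mi / 1609 m) = 0.1519 mi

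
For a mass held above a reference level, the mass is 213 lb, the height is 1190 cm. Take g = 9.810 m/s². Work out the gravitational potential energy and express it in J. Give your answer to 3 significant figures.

PE is given directly by: PE = mgh.
m = 213 lb = 96.62 kg; h = 1190 cm = 11.90 m; g = 9.810 m/s².
PE = 11279 J  (the unit combination reduces to kg·m²/s² = J)

11300 J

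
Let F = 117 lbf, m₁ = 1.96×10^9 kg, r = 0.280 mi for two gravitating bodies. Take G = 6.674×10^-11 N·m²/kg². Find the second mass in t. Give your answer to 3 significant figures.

8.08×10^5 t

Rearranging: m₂ = F·r²/(G·m₁).
F = 117 lbf = 520.4 N; m₁ = 1.96×10^9 kg; r = 0.280 mi = 450.6 m; G = 6.674×10^-11 N·m²/kg².
m₂ = 8.079×10^8 kg
8.079×10^8 kg × (1 t / 1000 kg) = 8.079×10^5 t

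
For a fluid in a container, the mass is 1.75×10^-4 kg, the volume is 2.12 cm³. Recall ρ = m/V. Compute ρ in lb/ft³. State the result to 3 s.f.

5.15 lb/ft³

ρ is given directly by: ρ = m/V.
m = 1.75×10^-4 kg; V = 2.12 cm³ = 2.120×10^-6 m³.
ρ = 82.55 kg/m³
82.55 kg/m³ × (1 lb/ft³ / 16.02 kg/m³) = 5.153 lb/ft³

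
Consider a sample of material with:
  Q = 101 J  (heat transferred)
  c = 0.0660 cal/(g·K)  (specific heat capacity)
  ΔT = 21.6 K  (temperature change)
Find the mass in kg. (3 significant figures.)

Rearranging: m = Q/(c·ΔT).
Q = 101 J; c = 0.0660 cal/(g·K) = 276.1 J/(kg·K); ΔT = 21.6 K.
m = 0.01693 kg

0.0169 kg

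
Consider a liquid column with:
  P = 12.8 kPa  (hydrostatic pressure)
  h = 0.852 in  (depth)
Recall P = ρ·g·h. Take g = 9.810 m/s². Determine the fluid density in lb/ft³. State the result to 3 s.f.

Rearranging P = ρ·g·h for ρ: ρ = P/(g·h).
P = 12.8 kPa = 12800 Pa; h = 0.852 in = 0.02164 m; g = 9.810 m/s².
ρ = 60293 kg/m³
60293 kg/m³ × (1 lb/ft³ / 16.02 kg/m³) = 3764 lb/ft³

3760 lb/ft³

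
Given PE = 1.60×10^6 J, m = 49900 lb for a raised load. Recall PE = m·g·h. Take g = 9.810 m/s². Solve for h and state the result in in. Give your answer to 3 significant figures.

284 in

Rearranging: h = PE/(m·g).
PE = 1.60×10^6 J; m = 49900 lb = 22634 kg; g = 9.810 m/s².
h = 7.206 m
7.206 m × (1 in / 0.02540 m) = 283.7 in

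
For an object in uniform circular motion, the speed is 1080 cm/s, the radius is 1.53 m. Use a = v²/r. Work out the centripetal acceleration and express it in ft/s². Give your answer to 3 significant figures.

250 ft/s²

a is given directly by: a = v²/r.
v = 1080 cm/s = 10.80 m/s; r = 1.53 m.
a = 76.24 m/s²
76.24 m/s² × (1 ft/s² / 0.3048 m/s²) = 250.1 ft/s²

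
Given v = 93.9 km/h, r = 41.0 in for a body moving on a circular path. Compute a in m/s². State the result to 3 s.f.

Directly: a = v²/r.
v = 93.9 km/h = 26.08 m/s; r = 41.0 in = 1.041 m.
a = 653.3 m/s²

653 m/s²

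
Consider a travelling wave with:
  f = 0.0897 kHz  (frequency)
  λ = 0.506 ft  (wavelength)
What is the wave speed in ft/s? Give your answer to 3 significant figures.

v is given directly by: v = fλ.
f = 0.0897 kHz = 89.70 Hz; λ = 0.506 ft = 0.1542 m.
v = 13.83 m/s
13.83 m/s × (1 ft/s / 0.3048 m/s) = 45.39 ft/s

45.4 ft/s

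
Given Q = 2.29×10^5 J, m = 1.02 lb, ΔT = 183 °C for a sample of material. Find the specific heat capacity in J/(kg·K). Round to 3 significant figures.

2700 J/(kg·K)

Solving Q = m·c·ΔT for c: c = Q/(m·ΔT).
Q = 2.29×10^5 J; m = 1.02 lb = 0.4627 kg; ΔT = 183 °C = 183.0 K.
c = 2705 J/(kg·K)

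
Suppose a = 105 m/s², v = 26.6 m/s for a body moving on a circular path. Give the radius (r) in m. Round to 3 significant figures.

Solving a = v²/r for r: r = v²/a.
a = 105 m/s²; v = 26.6 m/s.
r = 6.739 m

6.74 m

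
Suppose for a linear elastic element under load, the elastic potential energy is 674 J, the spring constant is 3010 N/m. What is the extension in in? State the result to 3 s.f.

Rearranging: x = √(2U/k).
U = 674 J; k = 3010 N/m.
x = 0.6692 m
0.6692 m × (1 in / 0.02540 m) = 26.35 in

26.3 in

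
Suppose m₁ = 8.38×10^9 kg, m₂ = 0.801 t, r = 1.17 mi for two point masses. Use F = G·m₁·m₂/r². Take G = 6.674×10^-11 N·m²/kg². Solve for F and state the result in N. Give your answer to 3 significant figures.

1.26×10^-4 N

Directly: F = Gm₁m₂/r².
m₁ = 8.38×10^9 kg; m₂ = 0.801 t = 801.0 kg; r = 1.17 mi = 1883 m; G = 6.674×10^-11 N·m²/kg².
F = 1.264×10^-4 N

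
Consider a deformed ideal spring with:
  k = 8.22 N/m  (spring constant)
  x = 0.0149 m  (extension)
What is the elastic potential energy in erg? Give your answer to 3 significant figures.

Directly: U = ½kx².
k = 8.22 N/m; x = 0.0149 m.
U = 9.125×10^-4 J
9.125×10^-4 J × (1 erg / 1.000×10^-7 J) = 9125 erg

9120 erg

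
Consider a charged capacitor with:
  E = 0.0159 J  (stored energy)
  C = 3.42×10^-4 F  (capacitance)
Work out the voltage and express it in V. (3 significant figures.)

Rearranging: V = √(2E/C).
E = 0.0159 J; C = 3.42×10^-4 F.
V = 9.643 V  (the unit combination reduces to kg·m²/(A·s³) = V)

9.64 V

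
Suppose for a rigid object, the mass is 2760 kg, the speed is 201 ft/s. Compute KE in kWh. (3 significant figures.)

1.44 kWh

KE is given directly by: KE = ½mv².
m = 2760 kg; v = 201 ft/s = 61.26 m/s.
KE = 5.180×10^6 J  (the unit combination reduces to kg·m²/s² = J)
5.180×10^6 J × (1 kWh / 3.600×10^6 J) = 1.439 kWh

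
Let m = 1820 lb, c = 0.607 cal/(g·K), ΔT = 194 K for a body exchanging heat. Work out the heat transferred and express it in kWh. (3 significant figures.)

Q is given directly by: Q = mcΔT.
m = 1820 lb = 825.5 kg; c = 0.607 cal/(g·K) = 2540 J/(kg·K); ΔT = 194 K.
Q = 4.067×10^8 J
4.067×10^8 J × (1 kWh / 3.600×10^6 J) = 113.0 kWh

113 kWh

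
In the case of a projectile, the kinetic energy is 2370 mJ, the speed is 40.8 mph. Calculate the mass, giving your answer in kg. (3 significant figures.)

Rearranging: m = 2·KE/v².
KE = 2370 mJ = 2.370 J; v = 40.8 mph = 18.24 m/s.
m = 0.01425 kg

0.0142 kg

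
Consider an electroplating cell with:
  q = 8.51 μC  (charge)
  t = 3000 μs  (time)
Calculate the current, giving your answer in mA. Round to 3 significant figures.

2.84 mA

Rearranging: I = q/t.
q = 8.51 μC = 8.510×10^-6 C; t = 3000 μs = 0.003000 s.
I = 0.002837 A
0.002837 A × (1 mA / 0.001000 A) = 2.837 mA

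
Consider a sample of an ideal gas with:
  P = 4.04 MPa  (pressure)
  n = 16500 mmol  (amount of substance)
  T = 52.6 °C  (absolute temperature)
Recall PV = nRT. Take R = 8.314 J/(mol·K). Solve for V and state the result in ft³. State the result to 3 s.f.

Rearranging: V = nRT/P.
P = 4.04 MPa = 4.040×10^6 Pa; n = 16500 mmol = 16.50 mol; T = 52.6 °C = 325.8 K; R = 8.314 J/(mol·K).
V = 0.01106 m³
0.01106 m³ × (1 ft³ / 0.02832 m³) = 0.3906 ft³

0.391 ft³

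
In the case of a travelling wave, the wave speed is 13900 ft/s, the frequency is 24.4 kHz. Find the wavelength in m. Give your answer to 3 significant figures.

Rearranging v = f·λ for λ: λ = v/f.
v = 13900 ft/s = 4237 m/s; f = 24.4 kHz = 24400 Hz.
λ = 0.1736 m

0.174 m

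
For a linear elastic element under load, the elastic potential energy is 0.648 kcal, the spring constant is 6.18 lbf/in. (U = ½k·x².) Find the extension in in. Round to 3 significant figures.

Solving U = ½k·x² for x: x = √(2U/k).
U = 0.648 kcal = 2711 J; k = 6.18 lbf/in = 1082 N/m.
x = 2.238 m
2.238 m × (1 in / 0.02540 m) = 88.12 in

88.1 in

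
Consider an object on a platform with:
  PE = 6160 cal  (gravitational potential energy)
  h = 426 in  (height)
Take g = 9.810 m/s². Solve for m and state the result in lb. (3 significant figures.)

535 lb

Solving PE = m·g·h for m: m = PE/(g·h).
PE = 6160 cal = 25773 J; h = 426 in = 10.82 m; g = 9.810 m/s².
m = 242.8 kg
242.8 kg × (1 lb / 0.4536 kg) = 535.3 lb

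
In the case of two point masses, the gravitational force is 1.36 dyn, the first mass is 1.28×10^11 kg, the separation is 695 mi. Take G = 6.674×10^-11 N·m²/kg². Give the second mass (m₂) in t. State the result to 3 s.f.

1990 t

From Newton's law of gravitation: m₂ = F·r²/(G·m₁).
F = 1.36 dyn = 1.360×10^-5 N; m₁ = 1.28×10^11 kg; r = 695 mi = 1.118×10^6 m; G = 6.674×10^-11 N·m²/kg².
m₂ = 1.992×10^6 kg
1.992×10^6 kg × (1 t / 1000 kg) = 1992 t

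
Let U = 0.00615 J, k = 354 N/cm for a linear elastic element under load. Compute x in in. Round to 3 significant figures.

0.0232 in

Rearranging U = ½k·x² for x: x = √(2U/k).
U = 0.00615 J; k = 354 N/cm = 35400 N/m.
x = 5.895×10^-4 m
5.895×10^-4 m × (1 in / 0.02540 m) = 0.02321 in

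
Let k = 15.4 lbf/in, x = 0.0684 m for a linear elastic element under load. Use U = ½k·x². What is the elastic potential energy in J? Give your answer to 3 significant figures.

6.31 J

U is given directly by: U = ½kx².
k = 15.4 lbf/in = 2697 N/m; x = 0.0684 m.
U = 6.309 J  (the unit combination reduces to kg·m²/s² = J)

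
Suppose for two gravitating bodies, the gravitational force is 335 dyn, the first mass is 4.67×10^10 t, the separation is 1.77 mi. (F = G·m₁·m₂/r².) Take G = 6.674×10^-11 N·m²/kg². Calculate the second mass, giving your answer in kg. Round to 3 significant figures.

Solving F = G·m₁·m₂/r² for m₂: m₂ = F·r²/(G·m₁).
F = 335 dyn = 0.003350 N; m₁ = 4.67×10^10 t = 4.670×10^13 kg; r = 1.77 mi = 2849 m; G = 6.674×10^-11 N·m²/kg².
m₂ = 8.721 kg

8.72 kg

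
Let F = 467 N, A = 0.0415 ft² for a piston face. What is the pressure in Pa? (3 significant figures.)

1.21×10^5 Pa

Directly: P = F/A.
F = 467 N; A = 0.0415 ft² = 0.003855 m².
P = 1.211×10^5 Pa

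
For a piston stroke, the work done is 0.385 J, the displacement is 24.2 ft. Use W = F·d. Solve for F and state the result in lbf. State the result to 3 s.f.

Rearranging W = F·d for F: F = W/d.
W = 0.385 J; d = 24.2 ft = 7.376 m.
F = 0.05220 N
0.05220 N × (1 lbf / 4.448 N) = 0.01173 lbf

0.0117 lbf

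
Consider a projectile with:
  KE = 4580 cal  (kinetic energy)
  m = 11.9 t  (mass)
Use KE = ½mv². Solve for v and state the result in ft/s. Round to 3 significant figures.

Solving KE = ½mv² for v: v = √(2·KE/m).
KE = 4580 cal = 19163 J; m = 11.9 t = 11900 kg.
v = 1.795 m/s
1.795 m/s × (1 ft/s / 0.3048 m/s) = 5.888 ft/s

5.89 ft/s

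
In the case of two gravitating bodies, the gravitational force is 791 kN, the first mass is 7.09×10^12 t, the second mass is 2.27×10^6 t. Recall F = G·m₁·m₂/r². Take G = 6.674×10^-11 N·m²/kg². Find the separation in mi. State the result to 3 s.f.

From Newton's law of gravitation: r = √(G·m₁m₂/F).
F = 791 kN = 7.910×10^5 N; m₁ = 7.09×10^12 t = 7.090×10^15 kg; m₂ = 2.27×10^6 t = 2.270×10^9 kg; G = 6.674×10^-11 N·m²/kg².
r = 36850 m
36850 m × (1 mi / 1609 m) = 22.90 mi

22.9 mi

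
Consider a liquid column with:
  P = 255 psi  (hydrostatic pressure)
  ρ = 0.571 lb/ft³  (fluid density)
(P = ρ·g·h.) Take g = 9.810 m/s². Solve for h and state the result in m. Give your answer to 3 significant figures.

19600 m

Rearranging: h = P/(ρ·g).
P = 255 psi = 1.758×10^6 Pa; ρ = 0.571 lb/ft³ = 9.147 kg/m³; g = 9.810 m/s².
h = 19594 m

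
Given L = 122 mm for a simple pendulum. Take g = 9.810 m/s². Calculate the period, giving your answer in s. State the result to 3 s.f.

Directly: T = 2π√(L/g).
L = 122 mm = 0.1220 m; g = 9.810 m/s².
T = 0.7007 s

0.701 s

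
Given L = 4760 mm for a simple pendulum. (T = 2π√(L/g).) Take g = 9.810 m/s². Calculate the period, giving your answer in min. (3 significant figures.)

Directly: T = 2π√(L/g).
L = 4760 mm = 4.760 m; g = 9.810 m/s².
T = 4.377 s
4.377 s × (1 min / 60.00 s) = 0.07295 min

0.0729 min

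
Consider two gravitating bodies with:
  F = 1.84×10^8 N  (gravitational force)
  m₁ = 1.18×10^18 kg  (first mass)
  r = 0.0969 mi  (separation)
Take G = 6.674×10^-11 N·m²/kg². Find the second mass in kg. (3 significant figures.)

56800 kg

Rearranging: m₂ = F·r²/(G·m₁).
F = 1.84×10^8 N; m₁ = 1.18×10^18 kg; r = 0.0969 mi = 155.9 m; G = 6.674×10^-11 N·m²/kg².
m₂ = 56819 kg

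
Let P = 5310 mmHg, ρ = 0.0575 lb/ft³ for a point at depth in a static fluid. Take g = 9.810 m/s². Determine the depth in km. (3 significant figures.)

Rearranging: h = P/(ρ·g).
P = 5310 mmHg = 7.079×10^5 Pa; ρ = 0.0575 lb/ft³ = 0.9211 kg/m³; g = 9.810 m/s².
h = 78350 m
78350 m × (1 km / 1000 m) = 78.35 km

78.3 km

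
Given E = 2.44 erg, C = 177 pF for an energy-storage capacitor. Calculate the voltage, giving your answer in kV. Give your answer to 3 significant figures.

Rearranging E = ½C·V² for V: V = √(2E/C).
E = 2.44 erg = 2.440×10^-7 J; C = 177 pF = 1.770×10^-10 F.
V = 52.51 V
52.51 V × (1 kV / 1000 V) = 0.05251 kV

0.0525 kV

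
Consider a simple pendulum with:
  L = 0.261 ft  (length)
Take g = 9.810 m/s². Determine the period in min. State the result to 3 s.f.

Directly: T = 2π√(L/g).
L = 0.261 ft = 0.07955 m; g = 9.810 m/s².
T = 0.5658 s
0.5658 s × (1 min / 60.00 s) = 0.009430 min

0.00943 min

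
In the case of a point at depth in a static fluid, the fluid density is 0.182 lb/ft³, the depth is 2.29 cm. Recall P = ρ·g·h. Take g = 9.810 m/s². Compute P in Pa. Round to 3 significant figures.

P is given directly by: P = ρgh.
ρ = 0.182 lb/ft³ = 2.915 kg/m³; h = 2.29 cm = 0.02290 m; g = 9.810 m/s².
P = 0.6549 Pa  (the unit combination reduces to kg/(m·s²) = Pa)

0.655 Pa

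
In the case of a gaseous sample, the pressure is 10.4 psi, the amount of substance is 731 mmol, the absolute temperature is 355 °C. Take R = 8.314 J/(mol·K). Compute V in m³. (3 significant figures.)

Rearranging: V = nRT/P.
P = 10.4 psi = 71705 Pa; n = 731 mmol = 0.7310 mol; T = 355 °C = 628.1 K; R = 8.314 J/(mol·K).
V = 0.05324 m³

0.0532 m³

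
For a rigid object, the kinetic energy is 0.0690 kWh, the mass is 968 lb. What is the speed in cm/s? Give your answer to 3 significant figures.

3360 cm/s

Rearranging KE = ½mv² for v: v = √(2·KE/m).
KE = 0.0690 kWh = 2.484×10^5 J; m = 968 lb = 439.1 kg.
v = 33.64 m/s
33.64 m/s × (1 cm/s / 0.01000 m/s) = 3364 cm/s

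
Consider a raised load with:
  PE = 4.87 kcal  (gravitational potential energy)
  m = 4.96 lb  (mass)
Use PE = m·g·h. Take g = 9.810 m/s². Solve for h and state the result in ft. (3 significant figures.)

Rearranging: h = PE/(m·g).
PE = 4.87 kcal = 20376 J; m = 4.96 lb = 2.250 kg; g = 9.810 m/s².
h = 923.2 m
923.2 m × (1 ft / 0.3048 m) = 3029 ft

3030 ft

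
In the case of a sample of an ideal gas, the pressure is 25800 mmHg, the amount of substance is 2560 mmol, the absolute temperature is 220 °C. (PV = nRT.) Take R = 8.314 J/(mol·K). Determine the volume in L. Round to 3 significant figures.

Rearranging PV = nRT for V: V = nRT/P.
P = 25800 mmHg = 3.440×10^6 Pa; n = 2560 mmol = 2.560 mol; T = 220 °C = 493.1 K; R = 8.314 J/(mol·K).
V = 0.003051 m³
0.003051 m³ × (1 L / 0.001000 m³) = 3.051 L

3.05 L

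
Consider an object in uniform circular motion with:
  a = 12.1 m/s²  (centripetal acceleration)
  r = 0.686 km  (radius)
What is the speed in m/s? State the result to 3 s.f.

91.1 m/s

Solving a = v²/r for v: v = √(a·r).
a = 12.1 m/s²; r = 0.686 km = 686.0 m.
v = 91.11 m/s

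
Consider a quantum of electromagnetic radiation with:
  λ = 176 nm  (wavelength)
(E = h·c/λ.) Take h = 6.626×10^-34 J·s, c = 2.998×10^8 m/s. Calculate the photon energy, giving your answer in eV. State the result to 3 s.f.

Directly: E = hc/λ.
λ = 176 nm = 1.760×10^-7 m; h = 6.626×10^-34 J·s; c = 2.998×10^8 m/s.
E = 1.129×10^-18 J
1.129×10^-18 J × (1 eV / 1.602×10^-19 J) = 7.045 eV

7.04 eV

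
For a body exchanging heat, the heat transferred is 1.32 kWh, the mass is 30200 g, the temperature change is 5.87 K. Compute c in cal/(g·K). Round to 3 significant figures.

Solving Q = m·c·ΔT for c: c = Q/(m·ΔT).
Q = 1.32 kWh = 4.752×10^6 J; m = 30200 g = 30.20 kg; ΔT = 5.87 K.
c = 26806 J/(kg·K)
26806 J/(kg·K) × (1 cal/(g·K) / 4184 J/(kg·K)) = 6.407 cal/(g·K)

6.41 cal/(g·K)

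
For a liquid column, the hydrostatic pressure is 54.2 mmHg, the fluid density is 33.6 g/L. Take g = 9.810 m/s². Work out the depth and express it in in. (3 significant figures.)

Rearranging P = ρ·g·h for h: h = P/(ρ·g).
P = 54.2 mmHg = 7226 Pa; ρ = 33.6 g/L = 33.60 kg/m³; g = 9.810 m/s².
h = 21.92 m
21.92 m × (1 in / 0.02540 m) = 863.1 in

863 in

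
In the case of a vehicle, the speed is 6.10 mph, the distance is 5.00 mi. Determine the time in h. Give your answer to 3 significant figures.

0.820 h

Rearranging v = d/t for t: t = d/v.
v = 6.10 mph = 2.727 m/s; d = 5.00 mi = 8047 m.
t = 2951 s
2951 s × (1 h / 3600 s) = 0.8197 h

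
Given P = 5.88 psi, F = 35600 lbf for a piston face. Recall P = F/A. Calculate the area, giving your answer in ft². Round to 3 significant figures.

42.0 ft²

Rearranging: A = F/P.
P = 5.88 psi = 40541 Pa; F = 35600 lbf = 1.584×10^5 N.
A = 3.906 m²
3.906 m² × (1 ft² / 0.09290 m²) = 42.04 ft²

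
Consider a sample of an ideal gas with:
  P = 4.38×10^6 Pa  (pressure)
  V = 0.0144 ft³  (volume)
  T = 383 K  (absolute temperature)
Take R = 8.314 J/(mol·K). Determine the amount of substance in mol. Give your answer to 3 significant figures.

From the ideal-gas law: n = PV/(RT).
P = 4.38×10^6 Pa; V = 0.0144 ft³ = 4.078×10^-4 m³; T = 383 K; R = 8.314 J/(mol·K).
n = 0.5609 mol

0.561 mol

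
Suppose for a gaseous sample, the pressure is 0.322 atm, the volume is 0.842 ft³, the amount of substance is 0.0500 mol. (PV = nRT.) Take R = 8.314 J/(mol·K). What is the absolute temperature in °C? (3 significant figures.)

Solving PV = nRT for T: T = PV/(nR).
P = 0.322 atm = 32627 Pa; V = 0.842 ft³ = 0.02384 m³; n = 0.0500 mol; R = 8.314 J/(mol·K).
T = 1871 K
1871 K − 273.15 = 1598 °C

1600 °C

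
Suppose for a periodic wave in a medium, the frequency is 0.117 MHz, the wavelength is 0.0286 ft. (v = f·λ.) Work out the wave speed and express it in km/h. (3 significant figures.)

3670 km/h

v is given directly by: v = fλ.
f = 0.117 MHz = 1.170×10^5 Hz; λ = 0.0286 ft = 0.008717 m.
v = 1020 m/s
1020 m/s × (1 km/h / 0.2778 m/s) = 3672 km/h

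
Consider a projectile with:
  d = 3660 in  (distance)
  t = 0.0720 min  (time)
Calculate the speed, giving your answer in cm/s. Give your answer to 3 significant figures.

2150 cm/s

Directly: v = d/t.
d = 3660 in = 92.96 m; t = 0.0720 min = 4.320 s.
v = 21.52 m/s
21.52 m/s × (1 cm/s / 0.01000 m/s) = 2152 cm/s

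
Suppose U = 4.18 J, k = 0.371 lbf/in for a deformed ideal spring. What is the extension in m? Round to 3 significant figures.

Rearranging: x = √(2U/k).
U = 4.18 J; k = 0.371 lbf/in = 64.97 N/m.
x = 0.3587 m

0.359 m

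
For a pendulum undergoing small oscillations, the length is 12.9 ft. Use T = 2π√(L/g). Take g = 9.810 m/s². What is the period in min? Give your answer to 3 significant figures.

T is given directly by: T = 2π√(L/g).
L = 12.9 ft = 3.932 m; g = 9.810 m/s².
T = 3.978 s
3.978 s × (1 min / 60.00 s) = 0.06630 min

0.0663 min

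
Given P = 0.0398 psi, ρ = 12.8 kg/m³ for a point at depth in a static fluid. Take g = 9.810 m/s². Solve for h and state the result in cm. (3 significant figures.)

219 cm

Rearranging P = ρ·g·h for h: h = P/(ρ·g).
P = 0.0398 psi = 274.4 Pa; ρ = 12.8 kg/m³; g = 9.810 m/s².
h = 2.185 m
2.185 m × (1 cm / 0.01000 m) = 218.5 cm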